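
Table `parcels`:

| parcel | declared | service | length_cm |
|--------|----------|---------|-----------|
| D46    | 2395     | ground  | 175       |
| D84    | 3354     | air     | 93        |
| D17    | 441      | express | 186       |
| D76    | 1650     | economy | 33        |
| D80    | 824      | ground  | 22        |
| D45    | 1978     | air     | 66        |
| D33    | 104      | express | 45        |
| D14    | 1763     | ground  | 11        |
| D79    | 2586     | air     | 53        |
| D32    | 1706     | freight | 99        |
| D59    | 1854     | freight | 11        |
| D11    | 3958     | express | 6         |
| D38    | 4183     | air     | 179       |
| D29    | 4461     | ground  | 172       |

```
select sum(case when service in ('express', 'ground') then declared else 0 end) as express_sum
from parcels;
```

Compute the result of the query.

parcel=D46: ✓ → 2395
parcel=D84: ✗
parcel=D17: ✓ → 441
parcel=D76: ✗
parcel=D80: ✓ → 824
parcel=D45: ✗
parcel=D33: ✓ → 104
parcel=D14: ✓ → 1763
parcel=D79: ✗
parcel=D32: ✗
parcel=D59: ✗
parcel=D11: ✓ → 3958
parcel=D38: ✗
parcel=D29: ✓ → 4461
express_sum = 2395 + 441 + 824 + 104 + 1763 + 3958 + 4461 = 13946

13946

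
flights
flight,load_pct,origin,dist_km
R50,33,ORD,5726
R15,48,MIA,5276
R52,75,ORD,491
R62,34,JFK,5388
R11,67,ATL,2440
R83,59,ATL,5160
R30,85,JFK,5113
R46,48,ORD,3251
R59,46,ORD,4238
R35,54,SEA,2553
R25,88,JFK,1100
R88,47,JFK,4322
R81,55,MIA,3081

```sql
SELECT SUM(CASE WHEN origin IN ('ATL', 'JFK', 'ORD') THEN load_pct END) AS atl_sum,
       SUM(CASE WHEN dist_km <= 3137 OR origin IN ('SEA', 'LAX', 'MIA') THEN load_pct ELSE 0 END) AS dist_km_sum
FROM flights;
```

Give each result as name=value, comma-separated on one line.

[atl_sum: origin IN ('ATL', 'JFK', 'ORD')]
flight=R50: ✓ → 33
flight=R15: ✗
flight=R52: ✓ → 75
flight=R62: ✓ → 34
flight=R11: ✓ → 67
flight=R83: ✓ → 59
flight=R30: ✓ → 85
flight=R46: ✓ → 48
flight=R59: ✓ → 46
flight=R35: ✗
flight=R25: ✓ → 88
flight=R88: ✓ → 47
flight=R81: ✗
atl_sum = 33 + 75 + 34 + 67 + 59 + 85 + 48 + 46 + 88 + 47 = 582
—
[dist_km_sum: dist_km <= 3137 OR origin IN ('SEA', 'LAX', 'MIA')]
flight=R50: ✗
flight=R15: ✓ → 48
flight=R52: ✓ → 75
flight=R62: ✗
flight=R11: ✓ → 67
flight=R83: ✗
flight=R30: ✗
flight=R46: ✗
flight=R59: ✗
flight=R35: ✓ → 54
flight=R25: ✓ → 88
flight=R88: ✗
flight=R81: ✓ → 55
dist_km_sum = 48 + 75 + 67 + 54 + 88 + 55 = 387

atl_sum=582, dist_km_sum=387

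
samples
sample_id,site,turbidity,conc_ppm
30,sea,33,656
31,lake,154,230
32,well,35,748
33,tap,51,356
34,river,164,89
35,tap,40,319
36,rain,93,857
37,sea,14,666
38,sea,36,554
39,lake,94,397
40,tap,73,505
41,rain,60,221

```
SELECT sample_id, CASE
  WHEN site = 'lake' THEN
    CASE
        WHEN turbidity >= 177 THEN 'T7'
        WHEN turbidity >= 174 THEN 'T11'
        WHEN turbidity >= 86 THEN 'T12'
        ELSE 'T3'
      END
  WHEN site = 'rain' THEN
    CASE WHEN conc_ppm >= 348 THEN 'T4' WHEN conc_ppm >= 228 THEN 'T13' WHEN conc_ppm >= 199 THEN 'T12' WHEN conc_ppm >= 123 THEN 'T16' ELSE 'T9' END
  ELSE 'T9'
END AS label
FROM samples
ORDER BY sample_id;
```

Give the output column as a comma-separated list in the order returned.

sample_id=30: site='sea' → outer ELSE → T9
sample_id=31: site='lake' → inner[turbidity >= 86] → T12
sample_id=32: site='well' → outer ELSE → T9
sample_id=33: site='tap' → outer ELSE → T9
sample_id=34: site='river' → outer ELSE → T9
sample_id=35: site='tap' → outer ELSE → T9
sample_id=36: site='rain' → inner[conc_ppm >= 348] → T4
sample_id=37: site='sea' → outer ELSE → T9
sample_id=38: site='sea' → outer ELSE → T9
sample_id=39: site='lake' → inner[turbidity >= 86] → T12
sample_id=40: site='tap' → outer ELSE → T9
sample_id=41: site='rain' → inner[conc_ppm >= 199] → T12

T9, T12, T9, T9, T9, T9, T4, T9, T9, T12, T9, T12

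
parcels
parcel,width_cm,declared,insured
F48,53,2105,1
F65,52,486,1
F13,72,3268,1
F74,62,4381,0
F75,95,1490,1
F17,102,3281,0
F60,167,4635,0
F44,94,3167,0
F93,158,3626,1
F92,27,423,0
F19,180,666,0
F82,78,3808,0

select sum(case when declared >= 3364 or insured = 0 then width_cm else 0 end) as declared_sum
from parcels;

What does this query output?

868

parcel=F48: ✗
parcel=F65: ✗
parcel=F13: ✗
parcel=F74: ✓ → 62
parcel=F75: ✗
parcel=F17: ✓ → 102
parcel=F60: ✓ → 167
parcel=F44: ✓ → 94
parcel=F93: ✓ → 158
parcel=F92: ✓ → 27
parcel=F19: ✓ → 180
parcel=F82: ✓ → 78
declared_sum = 62 + 102 + 167 + 94 + 158 + 27 + 180 + 78 = 868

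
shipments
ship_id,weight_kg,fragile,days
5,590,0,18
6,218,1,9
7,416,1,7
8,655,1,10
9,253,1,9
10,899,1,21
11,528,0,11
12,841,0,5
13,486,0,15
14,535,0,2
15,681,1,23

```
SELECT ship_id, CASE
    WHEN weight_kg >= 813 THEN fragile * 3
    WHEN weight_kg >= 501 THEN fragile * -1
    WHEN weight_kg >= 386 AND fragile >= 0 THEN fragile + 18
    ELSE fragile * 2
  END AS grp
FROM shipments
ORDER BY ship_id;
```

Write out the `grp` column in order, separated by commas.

0, 2, 19, -1, 2, 3, 0, 0, 18, 0, -1

ship_id=5: weight_kg >= 501 → 0
ship_id=6: ELSE → 2
ship_id=7: weight_kg >= 386 AND fragile >= 0 → 19
ship_id=8: weight_kg >= 501 → -1
ship_id=9: ELSE → 2
ship_id=10: weight_kg >= 813 → 3
ship_id=11: weight_kg >= 501 → 0
ship_id=12: weight_kg >= 813 → 0
ship_id=13: weight_kg >= 386 AND fragile >= 0 → 18
ship_id=14: weight_kg >= 501 → 0
ship_id=15: weight_kg >= 501 → -1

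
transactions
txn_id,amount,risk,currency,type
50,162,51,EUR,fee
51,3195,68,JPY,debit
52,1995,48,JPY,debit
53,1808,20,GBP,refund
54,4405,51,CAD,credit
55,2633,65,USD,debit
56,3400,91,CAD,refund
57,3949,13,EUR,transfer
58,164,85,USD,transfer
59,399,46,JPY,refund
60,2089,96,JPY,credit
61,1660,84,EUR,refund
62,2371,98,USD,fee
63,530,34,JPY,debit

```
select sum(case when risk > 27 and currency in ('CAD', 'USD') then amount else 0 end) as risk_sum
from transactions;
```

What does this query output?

txn_id=50: ✗
txn_id=51: ✗
txn_id=52: ✗
txn_id=53: ✗
txn_id=54: ✓ → 4405
txn_id=55: ✓ → 2633
txn_id=56: ✓ → 3400
txn_id=57: ✗
txn_id=58: ✓ → 164
txn_id=59: ✗
txn_id=60: ✗
txn_id=61: ✗
txn_id=62: ✓ → 2371
txn_id=63: ✗
risk_sum = 4405 + 2633 + 3400 + 164 + 2371 = 12973

12973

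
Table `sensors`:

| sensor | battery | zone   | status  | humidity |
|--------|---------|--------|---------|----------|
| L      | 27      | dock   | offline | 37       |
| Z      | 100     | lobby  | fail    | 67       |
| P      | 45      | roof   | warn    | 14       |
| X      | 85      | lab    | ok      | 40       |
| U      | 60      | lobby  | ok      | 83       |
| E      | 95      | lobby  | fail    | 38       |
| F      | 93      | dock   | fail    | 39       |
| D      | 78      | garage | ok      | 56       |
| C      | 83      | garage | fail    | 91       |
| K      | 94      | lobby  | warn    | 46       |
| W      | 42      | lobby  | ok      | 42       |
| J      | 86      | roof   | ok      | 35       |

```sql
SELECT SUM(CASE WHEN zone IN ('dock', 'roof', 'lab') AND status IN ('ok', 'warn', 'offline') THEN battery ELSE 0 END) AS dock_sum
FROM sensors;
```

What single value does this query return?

sensor=L: ✓ → 27
sensor=Z: ✗
sensor=P: ✓ → 45
sensor=X: ✓ → 85
sensor=U: ✗
sensor=E: ✗
sensor=F: ✗
sensor=D: ✗
sensor=C: ✗
sensor=K: ✗
sensor=W: ✗
sensor=J: ✓ → 86
dock_sum = 27 + 45 + 85 + 86 = 243

243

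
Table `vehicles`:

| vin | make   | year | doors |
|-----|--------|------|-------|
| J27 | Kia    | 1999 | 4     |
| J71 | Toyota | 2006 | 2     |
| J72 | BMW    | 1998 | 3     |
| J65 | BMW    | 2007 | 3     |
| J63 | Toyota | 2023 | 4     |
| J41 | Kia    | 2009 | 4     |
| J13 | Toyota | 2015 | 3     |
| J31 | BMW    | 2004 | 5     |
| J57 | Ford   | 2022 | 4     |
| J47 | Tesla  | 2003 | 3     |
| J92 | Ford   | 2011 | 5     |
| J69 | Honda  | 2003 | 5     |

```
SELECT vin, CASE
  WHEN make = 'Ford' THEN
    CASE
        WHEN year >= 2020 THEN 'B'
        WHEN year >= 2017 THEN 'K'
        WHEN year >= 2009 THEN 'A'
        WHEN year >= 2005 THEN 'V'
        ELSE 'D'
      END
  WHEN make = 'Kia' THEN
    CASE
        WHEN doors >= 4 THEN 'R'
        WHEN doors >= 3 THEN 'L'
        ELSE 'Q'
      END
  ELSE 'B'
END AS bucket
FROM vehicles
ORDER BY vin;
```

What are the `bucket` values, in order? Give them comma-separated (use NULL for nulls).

B, R, B, R, B, B, B, B, B, B, B, A

vin=J13: make='Toyota' → outer ELSE → B
vin=J27: make='Kia' → inner[doors >= 4] → R
vin=J31: make='BMW' → outer ELSE → B
vin=J41: make='Kia' → inner[doors >= 4] → R
vin=J47: make='Tesla' → outer ELSE → B
vin=J57: make='Ford' → inner[year >= 2020] → B
vin=J63: make='Toyota' → outer ELSE → B
vin=J65: make='BMW' → outer ELSE → B
vin=J69: make='Honda' → outer ELSE → B
vin=J71: make='Toyota' → outer ELSE → B
vin=J72: make='BMW' → outer ELSE → B
vin=J92: make='Ford' → inner[year >= 2009] → A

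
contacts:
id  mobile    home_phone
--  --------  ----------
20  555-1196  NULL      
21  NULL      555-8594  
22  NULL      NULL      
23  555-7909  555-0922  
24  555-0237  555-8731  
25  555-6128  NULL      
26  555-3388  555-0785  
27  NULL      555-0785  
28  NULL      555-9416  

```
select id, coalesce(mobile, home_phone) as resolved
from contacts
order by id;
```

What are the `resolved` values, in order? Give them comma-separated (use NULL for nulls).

555-1196, 555-8594, NULL, 555-7909, 555-0237, 555-6128, 555-3388, 555-0785, 555-9416

id=20: mobile=555-1196 → 555-1196
id=21: mobile=NULL, home_phone=555-8594 → 555-8594
id=22: mobile=NULL, home_phone=NULL (all NULL) → NULL
id=23: mobile=555-7909 → 555-7909
id=24: mobile=555-0237 → 555-0237
id=25: mobile=555-6128 → 555-6128
id=26: mobile=555-3388 → 555-3388
id=27: mobile=NULL, home_phone=555-0785 → 555-0785
id=28: mobile=NULL, home_phone=555-9416 → 555-9416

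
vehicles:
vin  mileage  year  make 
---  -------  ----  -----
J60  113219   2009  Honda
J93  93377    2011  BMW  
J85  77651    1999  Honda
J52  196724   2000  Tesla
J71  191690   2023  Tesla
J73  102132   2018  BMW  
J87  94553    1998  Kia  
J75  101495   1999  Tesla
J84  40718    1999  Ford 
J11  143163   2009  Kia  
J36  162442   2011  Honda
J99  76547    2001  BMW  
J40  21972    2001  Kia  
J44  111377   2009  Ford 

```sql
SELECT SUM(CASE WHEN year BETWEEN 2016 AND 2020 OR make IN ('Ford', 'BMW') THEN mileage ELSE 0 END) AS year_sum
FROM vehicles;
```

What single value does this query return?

vin=J60: ✗
vin=J93: ✓ → 93377
vin=J85: ✗
vin=J52: ✗
vin=J71: ✗
vin=J73: ✓ → 102132
vin=J87: ✗
vin=J75: ✗
vin=J84: ✓ → 40718
vin=J11: ✗
vin=J36: ✗
vin=J99: ✓ → 76547
vin=J40: ✗
vin=J44: ✓ → 111377
year_sum = 93377 + 102132 + 40718 + 76547 + 111377 = 424151

424151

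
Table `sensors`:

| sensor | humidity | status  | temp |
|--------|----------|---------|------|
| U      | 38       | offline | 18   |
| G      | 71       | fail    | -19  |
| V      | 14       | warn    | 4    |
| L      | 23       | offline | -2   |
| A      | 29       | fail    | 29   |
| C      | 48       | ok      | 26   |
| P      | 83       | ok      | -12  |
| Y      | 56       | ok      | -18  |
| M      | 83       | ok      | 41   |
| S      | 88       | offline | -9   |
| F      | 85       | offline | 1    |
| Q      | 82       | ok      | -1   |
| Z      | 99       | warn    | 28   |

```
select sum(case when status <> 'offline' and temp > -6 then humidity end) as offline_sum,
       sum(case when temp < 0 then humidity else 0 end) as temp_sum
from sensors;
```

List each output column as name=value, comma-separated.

offline_sum=355, temp_sum=403

[offline_sum: status <> 'offline' and temp > -6]
sensor=U: ✗
sensor=G: ✗
sensor=V: ✓ → 14
sensor=L: ✗
sensor=A: ✓ → 29
sensor=C: ✓ → 48
sensor=P: ✗
sensor=Y: ✗
sensor=M: ✓ → 83
sensor=S: ✗
sensor=F: ✗
sensor=Q: ✓ → 82
sensor=Z: ✓ → 99
offline_sum = 14 + 29 + 48 + 83 + 82 + 99 = 355
—
[temp_sum: temp < 0]
sensor=U: ✗
sensor=G: ✓ → 71
sensor=V: ✗
sensor=L: ✓ → 23
sensor=A: ✗
sensor=C: ✗
sensor=P: ✓ → 83
sensor=Y: ✓ → 56
sensor=M: ✗
sensor=S: ✓ → 88
sensor=F: ✗
sensor=Q: ✓ → 82
sensor=Z: ✗
temp_sum = 71 + 23 + 83 + 56 + 88 + 82 = 403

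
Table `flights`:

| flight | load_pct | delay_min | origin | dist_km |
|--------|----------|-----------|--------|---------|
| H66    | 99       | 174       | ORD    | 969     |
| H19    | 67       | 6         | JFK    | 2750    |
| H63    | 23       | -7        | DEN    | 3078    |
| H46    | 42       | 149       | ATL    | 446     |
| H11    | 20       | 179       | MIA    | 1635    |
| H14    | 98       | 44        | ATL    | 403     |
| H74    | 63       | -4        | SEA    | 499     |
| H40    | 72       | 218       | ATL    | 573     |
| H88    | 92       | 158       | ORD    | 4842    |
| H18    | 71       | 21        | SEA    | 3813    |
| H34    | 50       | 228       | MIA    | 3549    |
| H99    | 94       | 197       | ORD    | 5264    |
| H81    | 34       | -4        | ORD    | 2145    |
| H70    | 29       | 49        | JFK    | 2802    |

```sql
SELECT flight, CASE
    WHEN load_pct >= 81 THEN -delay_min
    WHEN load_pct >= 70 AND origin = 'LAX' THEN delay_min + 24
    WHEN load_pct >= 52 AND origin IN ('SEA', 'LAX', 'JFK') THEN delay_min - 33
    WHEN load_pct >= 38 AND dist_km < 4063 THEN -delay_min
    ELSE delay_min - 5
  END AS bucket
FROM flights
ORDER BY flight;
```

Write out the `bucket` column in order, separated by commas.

174, -44, -12, -27, -228, -218, -149, -12, -174, 44, -37, -9, -158, -197

flight=H11: ELSE → 174
flight=H14: load_pct >= 81 → -44
flight=H18: load_pct >= 52 AND origin IN ('SEA', 'LAX', 'JFK') → -12
flight=H19: load_pct >= 52 AND origin IN ('SEA', 'LAX', 'JFK') → -27
flight=H34: load_pct >= 38 AND dist_km < 4063 → -228
flight=H40: load_pct >= 38 AND dist_km < 4063 → -218
flight=H46: load_pct >= 38 AND dist_km < 4063 → -149
flight=H63: ELSE → -12
flight=H66: load_pct >= 81 → -174
flight=H70: ELSE → 44
flight=H74: load_pct >= 52 AND origin IN ('SEA', 'LAX', 'JFK') → -37
flight=H81: ELSE → -9
flight=H88: load_pct >= 81 → -158
flight=H99: load_pct >= 81 → -197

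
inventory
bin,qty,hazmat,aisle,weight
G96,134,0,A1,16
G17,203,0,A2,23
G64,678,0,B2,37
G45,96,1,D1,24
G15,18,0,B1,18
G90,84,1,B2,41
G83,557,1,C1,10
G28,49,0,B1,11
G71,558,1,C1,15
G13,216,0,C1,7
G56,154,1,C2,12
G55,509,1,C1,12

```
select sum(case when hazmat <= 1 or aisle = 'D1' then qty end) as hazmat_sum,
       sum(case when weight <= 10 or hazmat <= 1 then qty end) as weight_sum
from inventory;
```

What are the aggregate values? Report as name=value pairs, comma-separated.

[hazmat_sum: hazmat <= 1 or aisle = 'D1']
bin=G96: ✓ → 134
bin=G17: ✓ → 203
bin=G64: ✓ → 678
bin=G45: ✓ → 96
bin=G15: ✓ → 18
bin=G90: ✓ → 84
bin=G83: ✓ → 557
bin=G28: ✓ → 49
bin=G71: ✓ → 558
bin=G13: ✓ → 216
bin=G56: ✓ → 154
bin=G55: ✓ → 509
hazmat_sum = 134 + 203 + 678 + 96 + 18 + 84 + 557 + 49 + 558 + 216 + 154 + 509 = 3256
—
[weight_sum: weight <= 10 or hazmat <= 1]
bin=G96: ✓ → 134
bin=G17: ✓ → 203
bin=G64: ✓ → 678
bin=G45: ✓ → 96
bin=G15: ✓ → 18
bin=G90: ✓ → 84
bin=G83: ✓ → 557
bin=G28: ✓ → 49
bin=G71: ✓ → 558
bin=G13: ✓ → 216
bin=G56: ✓ → 154
bin=G55: ✓ → 509
weight_sum = 134 + 203 + 678 + 96 + 18 + 84 + 557 + 49 + 558 + 216 + 154 + 509 = 3256

hazmat_sum=3256, weight_sum=3256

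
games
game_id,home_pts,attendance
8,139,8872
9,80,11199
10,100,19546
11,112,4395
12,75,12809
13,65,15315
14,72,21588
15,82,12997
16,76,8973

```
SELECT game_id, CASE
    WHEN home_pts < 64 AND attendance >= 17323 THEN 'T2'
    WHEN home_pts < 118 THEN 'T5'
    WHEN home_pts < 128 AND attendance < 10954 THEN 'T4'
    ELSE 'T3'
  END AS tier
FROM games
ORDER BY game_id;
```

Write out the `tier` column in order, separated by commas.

T3, T5, T5, T5, T5, T5, T5, T5, T5

game_id=8: ELSE → T3
game_id=9: home_pts < 118 → T5
game_id=10: home_pts < 118 → T5
game_id=11: home_pts < 118 → T5
game_id=12: home_pts < 118 → T5
game_id=13: home_pts < 118 → T5
game_id=14: home_pts < 118 → T5
game_id=15: home_pts < 118 → T5
game_id=16: home_pts < 118 → T5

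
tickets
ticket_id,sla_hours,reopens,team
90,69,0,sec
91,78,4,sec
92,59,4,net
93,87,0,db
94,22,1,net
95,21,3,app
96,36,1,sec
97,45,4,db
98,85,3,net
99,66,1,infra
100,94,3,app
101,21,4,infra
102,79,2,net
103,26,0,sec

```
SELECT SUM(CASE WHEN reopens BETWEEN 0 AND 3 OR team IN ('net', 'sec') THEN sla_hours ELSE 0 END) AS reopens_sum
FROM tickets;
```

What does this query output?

ticket_id=90: ✓ → 69
ticket_id=91: ✓ → 78
ticket_id=92: ✓ → 59
ticket_id=93: ✓ → 87
ticket_id=94: ✓ → 22
ticket_id=95: ✓ → 21
ticket_id=96: ✓ → 36
ticket_id=97: ✗
ticket_id=98: ✓ → 85
ticket_id=99: ✓ → 66
ticket_id=100: ✓ → 94
ticket_id=101: ✗
ticket_id=102: ✓ → 79
ticket_id=103: ✓ → 26
reopens_sum = 69 + 78 + 59 + 87 + 22 + 21 + 36 + 85 + 66 + 94 + 79 + 26 = 722

722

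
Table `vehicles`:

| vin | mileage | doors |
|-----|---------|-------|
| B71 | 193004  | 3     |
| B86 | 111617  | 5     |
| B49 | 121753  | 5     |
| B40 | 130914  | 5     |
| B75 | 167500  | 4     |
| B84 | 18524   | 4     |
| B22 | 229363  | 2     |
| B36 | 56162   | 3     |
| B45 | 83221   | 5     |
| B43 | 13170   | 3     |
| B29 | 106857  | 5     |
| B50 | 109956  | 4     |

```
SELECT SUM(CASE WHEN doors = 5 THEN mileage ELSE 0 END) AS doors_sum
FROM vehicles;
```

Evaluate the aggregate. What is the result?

vin=B71: ✗
vin=B86: ✓ → 111617
vin=B49: ✓ → 121753
vin=B40: ✓ → 130914
vin=B75: ✗
vin=B84: ✗
vin=B22: ✗
vin=B36: ✗
vin=B45: ✓ → 83221
vin=B43: ✗
vin=B29: ✓ → 106857
vin=B50: ✗
doors_sum = 111617 + 121753 + 130914 + 83221 + 106857 = 554362

554362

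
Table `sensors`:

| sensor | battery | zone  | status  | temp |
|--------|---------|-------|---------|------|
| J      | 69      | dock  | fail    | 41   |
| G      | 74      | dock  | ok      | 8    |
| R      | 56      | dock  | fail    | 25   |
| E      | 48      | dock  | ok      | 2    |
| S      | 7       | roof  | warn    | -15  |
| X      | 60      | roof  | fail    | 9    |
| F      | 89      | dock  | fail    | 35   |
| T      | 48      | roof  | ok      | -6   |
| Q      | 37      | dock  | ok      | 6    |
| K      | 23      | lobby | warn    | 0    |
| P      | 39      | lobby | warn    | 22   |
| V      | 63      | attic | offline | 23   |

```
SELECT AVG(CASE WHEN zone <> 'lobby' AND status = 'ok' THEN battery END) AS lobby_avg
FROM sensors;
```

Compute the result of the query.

sensor=J: ✗
sensor=G: ✓ → 74
sensor=R: ✗
sensor=E: ✓ → 48
sensor=S: ✗
sensor=X: ✗
sensor=F: ✗
sensor=T: ✓ → 48
sensor=Q: ✓ → 37
sensor=K: ✗
sensor=P: ✗
sensor=V: ✗
lobby_avg = (74 + 48 + 48 + 37) / 4 = 51.75

51.75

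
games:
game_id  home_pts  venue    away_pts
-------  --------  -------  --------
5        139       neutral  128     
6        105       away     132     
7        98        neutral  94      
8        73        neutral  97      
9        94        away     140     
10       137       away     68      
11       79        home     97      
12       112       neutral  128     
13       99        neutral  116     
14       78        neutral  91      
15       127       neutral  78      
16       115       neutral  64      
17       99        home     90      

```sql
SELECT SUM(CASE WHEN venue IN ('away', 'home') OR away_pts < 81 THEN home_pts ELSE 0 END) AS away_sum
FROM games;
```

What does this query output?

756

game_id=5: ✗
game_id=6: ✓ → 105
game_id=7: ✗
game_id=8: ✗
game_id=9: ✓ → 94
game_id=10: ✓ → 137
game_id=11: ✓ → 79
game_id=12: ✗
game_id=13: ✗
game_id=14: ✗
game_id=15: ✓ → 127
game_id=16: ✓ → 115
game_id=17: ✓ → 99
away_sum = 105 + 94 + 137 + 79 + 127 + 115 + 99 = 756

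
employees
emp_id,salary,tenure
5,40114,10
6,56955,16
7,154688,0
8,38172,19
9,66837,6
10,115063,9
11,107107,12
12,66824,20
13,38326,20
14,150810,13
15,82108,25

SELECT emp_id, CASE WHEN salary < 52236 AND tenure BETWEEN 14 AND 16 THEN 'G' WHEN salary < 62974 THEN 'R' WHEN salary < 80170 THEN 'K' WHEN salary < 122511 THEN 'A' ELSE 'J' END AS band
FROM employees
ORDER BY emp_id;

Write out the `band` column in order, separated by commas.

emp_id=5: salary < 62974 → R
emp_id=6: salary < 62974 → R
emp_id=7: ELSE → J
emp_id=8: salary < 62974 → R
emp_id=9: salary < 80170 → K
emp_id=10: salary < 122511 → A
emp_id=11: salary < 122511 → A
emp_id=12: salary < 80170 → K
emp_id=13: salary < 62974 → R
emp_id=14: ELSE → J
emp_id=15: salary < 122511 → A

R, R, J, R, K, A, A, K, R, J, A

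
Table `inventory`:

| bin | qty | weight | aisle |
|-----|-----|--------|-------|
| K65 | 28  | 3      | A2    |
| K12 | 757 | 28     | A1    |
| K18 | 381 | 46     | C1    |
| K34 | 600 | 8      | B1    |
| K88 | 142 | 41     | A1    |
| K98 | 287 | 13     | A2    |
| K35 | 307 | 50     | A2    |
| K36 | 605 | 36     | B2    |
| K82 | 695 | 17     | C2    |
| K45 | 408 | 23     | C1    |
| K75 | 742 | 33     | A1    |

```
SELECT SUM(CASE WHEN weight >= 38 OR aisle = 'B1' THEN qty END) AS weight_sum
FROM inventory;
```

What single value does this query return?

1430

bin=K65: ✗
bin=K12: ✗
bin=K18: ✓ → 381
bin=K34: ✓ → 600
bin=K88: ✓ → 142
bin=K98: ✗
bin=K35: ✓ → 307
bin=K36: ✗
bin=K82: ✗
bin=K45: ✗
bin=K75: ✗
weight_sum = 381 + 600 + 142 + 307 = 1430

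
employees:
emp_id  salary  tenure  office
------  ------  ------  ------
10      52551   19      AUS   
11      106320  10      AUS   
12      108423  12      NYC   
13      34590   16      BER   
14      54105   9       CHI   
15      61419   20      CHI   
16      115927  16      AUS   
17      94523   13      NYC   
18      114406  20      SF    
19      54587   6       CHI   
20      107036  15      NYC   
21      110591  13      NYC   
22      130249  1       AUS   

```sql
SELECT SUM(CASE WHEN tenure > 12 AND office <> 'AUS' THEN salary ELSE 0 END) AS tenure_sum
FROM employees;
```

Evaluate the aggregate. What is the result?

522565

emp_id=10: ✗
emp_id=11: ✗
emp_id=12: ✗
emp_id=13: ✓ → 34590
emp_id=14: ✗
emp_id=15: ✓ → 61419
emp_id=16: ✗
emp_id=17: ✓ → 94523
emp_id=18: ✓ → 114406
emp_id=19: ✗
emp_id=20: ✓ → 107036
emp_id=21: ✓ → 110591
emp_id=22: ✗
tenure_sum = 34590 + 61419 + 94523 + 114406 + 107036 + 110591 = 522565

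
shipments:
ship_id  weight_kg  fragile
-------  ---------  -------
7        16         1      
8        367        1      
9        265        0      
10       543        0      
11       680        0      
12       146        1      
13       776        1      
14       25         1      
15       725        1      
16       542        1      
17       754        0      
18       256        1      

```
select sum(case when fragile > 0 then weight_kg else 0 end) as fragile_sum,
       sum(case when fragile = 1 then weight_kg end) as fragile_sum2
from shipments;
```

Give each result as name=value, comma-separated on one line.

[fragile_sum: fragile > 0]
ship_id=7: ✓ → 16
ship_id=8: ✓ → 367
ship_id=9: ✗
ship_id=10: ✗
ship_id=11: ✗
ship_id=12: ✓ → 146
ship_id=13: ✓ → 776
ship_id=14: ✓ → 25
ship_id=15: ✓ → 725
ship_id=16: ✓ → 542
ship_id=17: ✗
ship_id=18: ✓ → 256
fragile_sum = 16 + 367 + 146 + 776 + 25 + 725 + 542 + 256 = 2853
—
[fragile_sum2: fragile = 1]
ship_id=7: ✓ → 16
ship_id=8: ✓ → 367
ship_id=9: ✗
ship_id=10: ✗
ship_id=11: ✗
ship_id=12: ✓ → 146
ship_id=13: ✓ → 776
ship_id=14: ✓ → 25
ship_id=15: ✓ → 725
ship_id=16: ✓ → 542
ship_id=17: ✗
ship_id=18: ✓ → 256
fragile_sum2 = 16 + 367 + 146 + 776 + 25 + 725 + 542 + 256 = 2853

fragile_sum=2853, fragile_sum2=2853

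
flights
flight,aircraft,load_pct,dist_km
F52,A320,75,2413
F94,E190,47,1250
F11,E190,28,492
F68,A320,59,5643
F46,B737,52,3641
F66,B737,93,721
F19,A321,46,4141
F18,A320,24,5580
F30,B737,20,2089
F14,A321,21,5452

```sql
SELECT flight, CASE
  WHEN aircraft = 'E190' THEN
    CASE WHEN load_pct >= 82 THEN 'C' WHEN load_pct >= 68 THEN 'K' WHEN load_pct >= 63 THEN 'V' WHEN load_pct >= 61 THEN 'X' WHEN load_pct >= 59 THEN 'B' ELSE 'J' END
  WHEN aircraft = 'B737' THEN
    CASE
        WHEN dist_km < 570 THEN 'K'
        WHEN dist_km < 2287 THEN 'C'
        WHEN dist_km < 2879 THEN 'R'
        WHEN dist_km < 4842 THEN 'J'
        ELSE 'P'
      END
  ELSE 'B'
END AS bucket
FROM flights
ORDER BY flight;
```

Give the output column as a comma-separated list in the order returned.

J, B, B, B, C, J, B, C, B, J

flight=F11: aircraft='E190' → inner[ELSE] → J
flight=F14: aircraft='A321' → outer ELSE → B
flight=F18: aircraft='A320' → outer ELSE → B
flight=F19: aircraft='A321' → outer ELSE → B
flight=F30: aircraft='B737' → inner[dist_km < 2287] → C
flight=F46: aircraft='B737' → inner[dist_km < 4842] → J
flight=F52: aircraft='A320' → outer ELSE → B
flight=F66: aircraft='B737' → inner[dist_km < 2287] → C
flight=F68: aircraft='A320' → outer ELSE → B
flight=F94: aircraft='E190' → inner[ELSE] → J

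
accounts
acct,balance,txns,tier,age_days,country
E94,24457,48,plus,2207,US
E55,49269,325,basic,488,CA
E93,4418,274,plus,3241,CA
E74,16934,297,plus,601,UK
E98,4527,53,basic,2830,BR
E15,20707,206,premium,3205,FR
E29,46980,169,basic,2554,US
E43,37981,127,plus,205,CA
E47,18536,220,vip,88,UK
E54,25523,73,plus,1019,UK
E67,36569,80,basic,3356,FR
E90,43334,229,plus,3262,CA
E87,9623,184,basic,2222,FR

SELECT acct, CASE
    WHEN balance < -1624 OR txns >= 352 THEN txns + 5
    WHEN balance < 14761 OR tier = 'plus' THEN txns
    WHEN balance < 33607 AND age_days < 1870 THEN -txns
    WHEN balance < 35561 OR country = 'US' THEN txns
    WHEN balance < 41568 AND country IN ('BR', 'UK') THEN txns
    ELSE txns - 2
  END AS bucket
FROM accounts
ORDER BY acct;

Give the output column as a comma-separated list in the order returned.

acct=E15: balance < 35561 OR country = 'US' → 206
acct=E29: balance < 35561 OR country = 'US' → 169
acct=E43: balance < 14761 OR tier = 'plus' → 127
acct=E47: balance < 33607 AND age_days < 1870 → -220
acct=E54: balance < 14761 OR tier = 'plus' → 73
acct=E55: ELSE → 323
acct=E67: ELSE → 78
acct=E74: balance < 14761 OR tier = 'plus' → 297
acct=E87: balance < 14761 OR tier = 'plus' → 184
acct=E90: balance < 14761 OR tier = 'plus' → 229
acct=E93: balance < 14761 OR tier = 'plus' → 274
acct=E94: balance < 14761 OR tier = 'plus' → 48
acct=E98: balance < 14761 OR tier = 'plus' → 53

206, 169, 127, -220, 73, 323, 78, 297, 184, 229, 274, 48, 53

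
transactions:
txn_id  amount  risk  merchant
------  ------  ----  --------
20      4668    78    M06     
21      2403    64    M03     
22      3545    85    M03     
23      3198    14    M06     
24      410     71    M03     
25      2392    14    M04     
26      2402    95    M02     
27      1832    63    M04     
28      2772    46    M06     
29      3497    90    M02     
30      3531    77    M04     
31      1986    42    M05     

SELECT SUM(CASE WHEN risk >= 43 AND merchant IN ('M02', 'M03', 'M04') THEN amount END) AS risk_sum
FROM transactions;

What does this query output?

txn_id=20: ✗
txn_id=21: ✓ → 2403
txn_id=22: ✓ → 3545
txn_id=23: ✗
txn_id=24: ✓ → 410
txn_id=25: ✗
txn_id=26: ✓ → 2402
txn_id=27: ✓ → 1832
txn_id=28: ✗
txn_id=29: ✓ → 3497
txn_id=30: ✓ → 3531
txn_id=31: ✗
risk_sum = 2403 + 3545 + 410 + 2402 + 1832 + 3497 + 3531 = 17620

17620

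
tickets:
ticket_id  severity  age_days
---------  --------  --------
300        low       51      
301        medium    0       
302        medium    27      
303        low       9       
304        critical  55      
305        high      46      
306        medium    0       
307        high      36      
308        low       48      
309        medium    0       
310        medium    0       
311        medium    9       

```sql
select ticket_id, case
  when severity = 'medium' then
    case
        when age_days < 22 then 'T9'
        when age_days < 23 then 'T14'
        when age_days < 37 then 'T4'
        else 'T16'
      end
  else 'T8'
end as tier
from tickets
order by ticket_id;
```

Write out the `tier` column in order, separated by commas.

T8, T9, T4, T8, T8, T8, T9, T8, T8, T9, T9, T9

ticket_id=300: severity='low' → outer ELSE → T8
ticket_id=301: severity='medium' → inner[age_days < 22] → T9
ticket_id=302: severity='medium' → inner[age_days < 37] → T4
ticket_id=303: severity='low' → outer ELSE → T8
ticket_id=304: severity='critical' → outer ELSE → T8
ticket_id=305: severity='high' → outer ELSE → T8
ticket_id=306: severity='medium' → inner[age_days < 22] → T9
ticket_id=307: severity='high' → outer ELSE → T8
ticket_id=308: severity='low' → outer ELSE → T8
ticket_id=309: severity='medium' → inner[age_days < 22] → T9
ticket_id=310: severity='medium' → inner[age_days < 22] → T9
ticket_id=311: severity='medium' → inner[age_days < 22] → T9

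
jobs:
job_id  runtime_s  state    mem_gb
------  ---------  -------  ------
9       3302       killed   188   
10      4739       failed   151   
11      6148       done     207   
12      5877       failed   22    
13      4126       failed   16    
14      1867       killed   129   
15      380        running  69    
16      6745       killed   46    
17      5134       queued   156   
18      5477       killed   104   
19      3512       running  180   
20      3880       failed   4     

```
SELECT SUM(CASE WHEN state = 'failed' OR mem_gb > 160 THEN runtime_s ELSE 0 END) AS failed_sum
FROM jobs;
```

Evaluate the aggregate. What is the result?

job_id=9: ✓ → 3302
job_id=10: ✓ → 4739
job_id=11: ✓ → 6148
job_id=12: ✓ → 5877
job_id=13: ✓ → 4126
job_id=14: ✗
job_id=15: ✗
job_id=16: ✗
job_id=17: ✗
job_id=18: ✗
job_id=19: ✓ → 3512
job_id=20: ✓ → 3880
failed_sum = 3302 + 4739 + 6148 + 5877 + 4126 + 3512 + 3880 = 31584

31584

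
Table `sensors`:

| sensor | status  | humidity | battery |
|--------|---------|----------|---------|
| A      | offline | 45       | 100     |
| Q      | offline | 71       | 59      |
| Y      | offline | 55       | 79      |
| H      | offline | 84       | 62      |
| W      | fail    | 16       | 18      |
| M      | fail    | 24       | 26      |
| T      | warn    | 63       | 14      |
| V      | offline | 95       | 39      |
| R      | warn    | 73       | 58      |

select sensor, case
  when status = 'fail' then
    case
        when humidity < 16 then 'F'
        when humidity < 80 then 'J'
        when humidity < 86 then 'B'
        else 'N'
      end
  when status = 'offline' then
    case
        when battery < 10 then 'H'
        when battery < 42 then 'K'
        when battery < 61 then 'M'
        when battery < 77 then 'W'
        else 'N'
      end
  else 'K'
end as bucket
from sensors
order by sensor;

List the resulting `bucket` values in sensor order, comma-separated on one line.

sensor=A: status='offline' → inner[ELSE] → N
sensor=H: status='offline' → inner[battery < 77] → W
sensor=M: status='fail' → inner[humidity < 80] → J
sensor=Q: status='offline' → inner[battery < 61] → M
sensor=R: status='warn' → outer ELSE → K
sensor=T: status='warn' → outer ELSE → K
sensor=V: status='offline' → inner[battery < 42] → K
sensor=W: status='fail' → inner[humidity < 80] → J
sensor=Y: status='offline' → inner[ELSE] → N

N, W, J, M, K, K, K, J, N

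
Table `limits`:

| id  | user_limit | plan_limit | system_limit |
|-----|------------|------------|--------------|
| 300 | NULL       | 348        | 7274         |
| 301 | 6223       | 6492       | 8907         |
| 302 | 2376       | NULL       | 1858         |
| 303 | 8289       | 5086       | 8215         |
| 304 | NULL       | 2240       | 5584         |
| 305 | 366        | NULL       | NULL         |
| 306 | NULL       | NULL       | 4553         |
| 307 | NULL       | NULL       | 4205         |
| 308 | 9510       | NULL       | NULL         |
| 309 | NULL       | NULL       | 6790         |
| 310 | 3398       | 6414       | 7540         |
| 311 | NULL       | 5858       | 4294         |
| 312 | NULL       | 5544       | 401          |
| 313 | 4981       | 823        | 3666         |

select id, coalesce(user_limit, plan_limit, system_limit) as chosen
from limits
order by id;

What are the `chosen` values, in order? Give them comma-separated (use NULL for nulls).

id=300: user_limit=NULL, plan_limit=348 → 348
id=301: user_limit=6223 → 6223
id=302: user_limit=2376 → 2376
id=303: user_limit=8289 → 8289
id=304: user_limit=NULL, plan_limit=2240 → 2240
id=305: user_limit=366 → 366
id=306: user_limit=NULL, plan_limit=NULL, system_limit=4553 → 4553
id=307: user_limit=NULL, plan_limit=NULL, system_limit=4205 → 4205
id=308: user_limit=9510 → 9510
id=309: user_limit=NULL, plan_limit=NULL, system_limit=6790 → 6790
id=310: user_limit=3398 → 3398
id=311: user_limit=NULL, plan_limit=5858 → 5858
id=312: user_limit=NULL, plan_limit=5544 → 5544
id=313: user_limit=4981 → 4981

348, 6223, 2376, 8289, 2240, 366, 4553, 4205, 9510, 6790, 3398, 5858, 5544, 4981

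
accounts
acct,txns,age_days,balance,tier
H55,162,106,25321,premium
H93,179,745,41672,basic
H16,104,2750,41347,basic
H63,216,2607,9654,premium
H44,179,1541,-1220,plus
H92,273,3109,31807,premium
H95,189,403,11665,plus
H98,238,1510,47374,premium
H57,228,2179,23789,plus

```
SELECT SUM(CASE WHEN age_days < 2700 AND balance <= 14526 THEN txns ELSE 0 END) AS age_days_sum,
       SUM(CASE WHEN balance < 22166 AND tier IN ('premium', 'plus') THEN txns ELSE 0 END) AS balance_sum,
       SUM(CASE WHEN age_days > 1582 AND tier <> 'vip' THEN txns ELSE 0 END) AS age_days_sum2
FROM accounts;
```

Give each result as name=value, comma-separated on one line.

[age_days_sum: age_days < 2700 AND balance <= 14526]
acct=H55: ✗
acct=H93: ✗
acct=H16: ✗
acct=H63: ✓ → 216
acct=H44: ✓ → 179
acct=H92: ✗
acct=H95: ✓ → 189
acct=H98: ✗
acct=H57: ✗
age_days_sum = 216 + 179 + 189 = 584
—
[balance_sum: balance < 22166 AND tier IN ('premium', 'plus')]
acct=H55: ✗
acct=H93: ✗
acct=H16: ✗
acct=H63: ✓ → 216
acct=H44: ✓ → 179
acct=H92: ✗
acct=H95: ✓ → 189
acct=H98: ✗
acct=H57: ✗
balance_sum = 216 + 179 + 189 = 584
—
[age_days_sum2: age_days > 1582 AND tier <> 'vip']
acct=H55: ✗
acct=H93: ✗
acct=H16: ✓ → 104
acct=H63: ✓ → 216
acct=H44: ✗
acct=H92: ✓ → 273
acct=H95: ✗
acct=H98: ✗
acct=H57: ✓ → 228
age_days_sum2 = 104 + 216 + 273 + 228 = 821

age_days_sum=584, balance_sum=584, age_days_sum2=821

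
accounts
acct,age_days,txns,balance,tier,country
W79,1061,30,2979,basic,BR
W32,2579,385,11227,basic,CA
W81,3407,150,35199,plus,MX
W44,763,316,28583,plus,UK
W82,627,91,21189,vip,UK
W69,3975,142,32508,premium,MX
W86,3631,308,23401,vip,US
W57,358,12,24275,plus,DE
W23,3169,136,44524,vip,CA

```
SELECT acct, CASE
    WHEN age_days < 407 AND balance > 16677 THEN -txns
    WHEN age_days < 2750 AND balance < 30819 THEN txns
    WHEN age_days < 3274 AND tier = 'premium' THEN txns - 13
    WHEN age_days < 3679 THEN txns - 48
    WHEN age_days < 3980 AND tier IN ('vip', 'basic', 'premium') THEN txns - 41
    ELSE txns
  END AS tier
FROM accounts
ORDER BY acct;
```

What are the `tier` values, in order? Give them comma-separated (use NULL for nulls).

acct=W23: age_days < 3679 → 88
acct=W32: age_days < 2750 AND balance < 30819 → 385
acct=W44: age_days < 2750 AND balance < 30819 → 316
acct=W57: age_days < 407 AND balance > 16677 → -12
acct=W69: age_days < 3980 AND tier IN ('vip', 'basic', 'premium') → 101
acct=W79: age_days < 2750 AND balance < 30819 → 30
acct=W81: age_days < 3679 → 102
acct=W82: age_days < 2750 AND balance < 30819 → 91
acct=W86: age_days < 3679 → 260

88, 385, 316, -12, 101, 30, 102, 91, 260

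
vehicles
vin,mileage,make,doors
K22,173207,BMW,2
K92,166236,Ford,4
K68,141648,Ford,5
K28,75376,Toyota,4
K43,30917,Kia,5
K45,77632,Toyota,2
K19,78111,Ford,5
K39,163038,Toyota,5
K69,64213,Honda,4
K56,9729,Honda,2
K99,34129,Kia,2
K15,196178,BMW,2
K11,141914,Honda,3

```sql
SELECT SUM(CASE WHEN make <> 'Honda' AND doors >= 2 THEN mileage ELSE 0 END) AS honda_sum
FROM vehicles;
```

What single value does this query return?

vin=K22: ✓ → 173207
vin=K92: ✓ → 166236
vin=K68: ✓ → 141648
vin=K28: ✓ → 75376
vin=K43: ✓ → 30917
vin=K45: ✓ → 77632
vin=K19: ✓ → 78111
vin=K39: ✓ → 163038
vin=K69: ✗
vin=K56: ✗
vin=K99: ✓ → 34129
vin=K15: ✓ → 196178
vin=K11: ✗
honda_sum = 173207 + 166236 + 141648 + 75376 + 30917 + 77632 + 78111 + 163038 + 34129 + 196178 = 1136472

1136472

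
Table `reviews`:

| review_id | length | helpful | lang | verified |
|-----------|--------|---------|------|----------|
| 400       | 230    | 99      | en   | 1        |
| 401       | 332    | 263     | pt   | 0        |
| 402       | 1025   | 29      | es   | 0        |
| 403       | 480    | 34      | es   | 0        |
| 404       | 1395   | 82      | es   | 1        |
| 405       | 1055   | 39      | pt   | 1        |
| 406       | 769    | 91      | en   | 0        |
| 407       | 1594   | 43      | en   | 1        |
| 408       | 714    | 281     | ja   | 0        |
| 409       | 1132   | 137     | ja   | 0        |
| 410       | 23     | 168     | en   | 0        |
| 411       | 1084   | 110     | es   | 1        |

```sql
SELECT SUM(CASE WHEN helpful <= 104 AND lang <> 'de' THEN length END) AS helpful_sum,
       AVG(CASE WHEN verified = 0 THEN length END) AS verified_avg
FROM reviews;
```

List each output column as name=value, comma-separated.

helpful_sum=6548, verified_avg=639.2857142857

[helpful_sum: helpful <= 104 AND lang <> 'de']
review_id=400: ✓ → 230
review_id=401: ✗
review_id=402: ✓ → 1025
review_id=403: ✓ → 480
review_id=404: ✓ → 1395
review_id=405: ✓ → 1055
review_id=406: ✓ → 769
review_id=407: ✓ → 1594
review_id=408: ✗
review_id=409: ✗
review_id=410: ✗
review_id=411: ✗
helpful_sum = 230 + 1025 + 480 + 1395 + 1055 + 769 + 1594 = 6548
—
[verified_avg: verified = 0]
review_id=400: ✗
review_id=401: ✓ → 332
review_id=402: ✓ → 1025
review_id=403: ✓ → 480
review_id=404: ✗
review_id=405: ✗
review_id=406: ✓ → 769
review_id=407: ✗
review_id=408: ✓ → 714
review_id=409: ✓ → 1132
review_id=410: ✓ → 23
review_id=411: ✗
verified_avg = (332 + 1025 + 480 + 769 + 714 + 1132 + 23) / 7 = 639.2857142857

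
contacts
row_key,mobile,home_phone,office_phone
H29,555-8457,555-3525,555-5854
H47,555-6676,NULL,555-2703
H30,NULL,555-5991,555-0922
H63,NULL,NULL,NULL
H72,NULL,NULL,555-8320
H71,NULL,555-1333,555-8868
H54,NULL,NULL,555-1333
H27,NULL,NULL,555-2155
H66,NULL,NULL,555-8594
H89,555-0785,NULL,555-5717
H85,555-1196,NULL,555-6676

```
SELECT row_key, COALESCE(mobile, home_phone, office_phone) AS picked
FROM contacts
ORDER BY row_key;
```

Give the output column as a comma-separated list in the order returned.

row_key=H27: mobile=NULL, home_phone=NULL, office_phone=555-2155 → 555-2155
row_key=H29: mobile=555-8457 → 555-8457
row_key=H30: mobile=NULL, home_phone=555-5991 → 555-5991
row_key=H47: mobile=555-6676 → 555-6676
row_key=H54: mobile=NULL, home_phone=NULL, office_phone=555-1333 → 555-1333
row_key=H63: mobile=NULL, home_phone=NULL, office_phone=NULL (all NULL) → NULL
row_key=H66: mobile=NULL, home_phone=NULL, office_phone=555-8594 → 555-8594
row_key=H71: mobile=NULL, home_phone=555-1333 → 555-1333
row_key=H72: mobile=NULL, home_phone=NULL, office_phone=555-8320 → 555-8320
row_key=H85: mobile=555-1196 → 555-1196
row_key=H89: mobile=555-0785 → 555-0785

555-2155, 555-8457, 555-5991, 555-6676, 555-1333, NULL, 555-8594, 555-1333, 555-8320, 555-1196, 555-0785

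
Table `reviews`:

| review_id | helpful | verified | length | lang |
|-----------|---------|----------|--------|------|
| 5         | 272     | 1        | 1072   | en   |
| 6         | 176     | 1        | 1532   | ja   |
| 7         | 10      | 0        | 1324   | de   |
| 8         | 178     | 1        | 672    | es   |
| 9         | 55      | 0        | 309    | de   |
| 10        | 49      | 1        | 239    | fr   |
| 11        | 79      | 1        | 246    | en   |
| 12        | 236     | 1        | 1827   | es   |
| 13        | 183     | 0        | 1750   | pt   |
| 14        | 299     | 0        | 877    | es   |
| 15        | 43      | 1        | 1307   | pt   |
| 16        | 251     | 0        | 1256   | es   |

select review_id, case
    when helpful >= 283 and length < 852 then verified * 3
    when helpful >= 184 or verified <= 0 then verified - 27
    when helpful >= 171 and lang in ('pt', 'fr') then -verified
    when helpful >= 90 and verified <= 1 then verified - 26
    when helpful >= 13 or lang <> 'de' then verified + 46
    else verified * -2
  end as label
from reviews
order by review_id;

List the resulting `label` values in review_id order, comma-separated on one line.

review_id=5: helpful >= 184 or verified <= 0 → -26
review_id=6: helpful >= 90 and verified <= 1 → -25
review_id=7: helpful >= 184 or verified <= 0 → -27
review_id=8: helpful >= 90 and verified <= 1 → -25
review_id=9: helpful >= 184 or verified <= 0 → -27
review_id=10: helpful >= 13 or lang <> 'de' → 47
review_id=11: helpful >= 13 or lang <> 'de' → 47
review_id=12: helpful >= 184 or verified <= 0 → -26
review_id=13: helpful >= 184 or verified <= 0 → -27
review_id=14: helpful >= 184 or verified <= 0 → -27
review_id=15: helpful >= 13 or lang <> 'de' → 47
review_id=16: helpful >= 184 or verified <= 0 → -27

-26, -25, -27, -25, -27, 47, 47, -26, -27, -27, 47, -27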